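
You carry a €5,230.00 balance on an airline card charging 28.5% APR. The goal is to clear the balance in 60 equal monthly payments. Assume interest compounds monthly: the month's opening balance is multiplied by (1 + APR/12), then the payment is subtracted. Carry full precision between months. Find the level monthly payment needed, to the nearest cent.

€164.42

Monthly rate r = 28.5%/12 = 2.375% = 0.02375.
Level-payment amortization: P = B₀·r / (1 − (1+r)^(−n)) = 5230.00·0.02375 / (1 − 1.02375^(−60)).
Denominator 1 − (1+r)^(−60) = 0.755451438.
P = 124.213 / 0.755451438 ≈ 164.42.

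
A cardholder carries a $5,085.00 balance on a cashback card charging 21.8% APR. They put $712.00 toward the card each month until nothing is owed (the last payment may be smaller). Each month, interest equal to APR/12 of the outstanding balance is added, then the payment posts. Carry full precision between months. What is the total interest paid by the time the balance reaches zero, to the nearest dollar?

Monthly rate r = 21.8%/12 = 1.81667% = 0.0181667.
Payoff takes n = ⌈−ln(1 − rB₀/P)/ln(1+r)⌉ = ⌈7.719⌉ = 8 payments; the last is $513.12.
Total paid = 7·$712.00 + $513.12 = $5,497.12.
Total interest = total paid − principal = $5,497.12 − $5,085.00 = $412.12.

$412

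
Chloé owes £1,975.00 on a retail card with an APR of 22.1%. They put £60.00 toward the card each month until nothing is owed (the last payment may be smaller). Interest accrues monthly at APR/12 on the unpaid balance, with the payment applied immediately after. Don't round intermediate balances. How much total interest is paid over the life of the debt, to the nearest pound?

£1,089

Monthly rate r = 22.1%/12 = 1.84167% = 0.0184167.
Payoff takes n = ⌈−ln(1 − rB₀/P)/ln(1+r)⌉ = ⌈51.068⌉ = 52 payments; the last is £4.13.
Total paid = 51·£60.00 + £4.13 = £3,064.13.
Total interest = total paid − principal = £3,064.13 − £1,975.00 = £1,089.13.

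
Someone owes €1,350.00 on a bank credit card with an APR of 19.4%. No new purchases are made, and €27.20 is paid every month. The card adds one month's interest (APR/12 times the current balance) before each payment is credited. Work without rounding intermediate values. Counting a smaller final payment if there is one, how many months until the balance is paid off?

102 months

Monthly rate r = 19.4%/12 = 1.61667% = 0.0161667.
Recurrence: B ← B·(1+r) − €27.20.
Month 1: interest €21.82; balance after payment €1,344.62.
Month 2: interest €21.74; balance after payment €1,339.16.
Closed form: n = −ln(1 − rB₀/P)/ln(1+r) = −ln(0.19761)/ln(1.01617) ≈ 101.105, so the balance reaches zero during payment 102.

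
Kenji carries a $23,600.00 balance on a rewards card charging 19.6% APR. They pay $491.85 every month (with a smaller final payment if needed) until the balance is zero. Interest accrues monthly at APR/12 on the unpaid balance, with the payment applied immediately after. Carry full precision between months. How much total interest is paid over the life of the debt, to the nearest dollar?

Monthly rate r = 19.6%/12 = 1.63333% = 0.0163333.
Payoff takes n = ⌈−ln(1 − rB₀/P)/ln(1+r)⌉ = ⌈94.506⌉ = 95 payments; the last is $249.79.
Total paid = 94·$491.85 + $249.79 = $46,483.69.
Total interest = total paid − principal = $46,483.69 − $23,600.00 = $22,883.69.

$22,884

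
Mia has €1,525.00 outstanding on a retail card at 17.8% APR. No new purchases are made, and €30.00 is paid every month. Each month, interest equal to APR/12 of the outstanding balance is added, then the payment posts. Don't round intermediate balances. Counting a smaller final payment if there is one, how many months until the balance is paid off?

96 months

Monthly rate r = 17.8%/12 = 1.48333% = 0.0148333.
Recurrence: B ← B·(1+r) − €30.00.
Month 1: interest €22.62; balance after payment €1,517.62.
Month 2: interest €22.51; balance after payment €1,510.13.
Closed form: n = −ln(1 − rB₀/P)/ln(1+r) = −ln(0.24597)/ln(1.01483) ≈ 95.253, so the balance reaches zero during payment 96.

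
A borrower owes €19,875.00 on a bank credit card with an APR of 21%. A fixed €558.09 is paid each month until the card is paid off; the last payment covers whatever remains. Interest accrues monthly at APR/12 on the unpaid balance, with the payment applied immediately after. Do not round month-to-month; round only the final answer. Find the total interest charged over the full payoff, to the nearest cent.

€11,525.94

Monthly rate r = 21%/12 = 1.75% = 0.0175.
Payoff takes n = ⌈−ln(1 − rB₀/P)/ln(1+r)⌉ = ⌈56.263⌉ = 57 payments; the last is €147.90.
Total paid = 56·€558.09 + €147.90 = €31,400.94.
Total interest = total paid − principal = €31,400.94 − €19,875.00 = €11,525.94.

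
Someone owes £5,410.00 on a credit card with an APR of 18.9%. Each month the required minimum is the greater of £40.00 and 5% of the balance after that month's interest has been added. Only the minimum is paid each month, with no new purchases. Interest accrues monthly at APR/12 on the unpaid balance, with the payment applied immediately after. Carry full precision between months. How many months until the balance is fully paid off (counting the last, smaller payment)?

Monthly rate r = 18.9%/12 = 1.575% = 0.01575.
While 5% of the post-interest balance exceeds £40.00, each month B ← (B·(1+r))·(1 − 0.05), i.e. B shrinks by the factor (1+r)·0.95 = 0.96496.
This holds for months 1–55. Entering month 56 the balance is £760.80; 5% of the post-interest balance is now below £40.00, so the flat £40.00 minimum applies from here.
From month 56 a fixed £40.00 at rate r clears £760.80 in 23 more payments. Total: 55 + 23 = 78 months.

78 months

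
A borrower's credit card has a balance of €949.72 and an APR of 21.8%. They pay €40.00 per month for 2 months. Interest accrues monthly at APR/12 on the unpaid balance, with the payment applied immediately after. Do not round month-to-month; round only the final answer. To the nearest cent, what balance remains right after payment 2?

€903.81

Monthly rate r = 21.8%/12 = 1.81667% = 0.0181667.
Each month: B ← B·(1+r) − €40.00.
Month 1: interest €17.25; balance after payment €926.97.
Month 2: interest €16.84; balance after payment €903.81.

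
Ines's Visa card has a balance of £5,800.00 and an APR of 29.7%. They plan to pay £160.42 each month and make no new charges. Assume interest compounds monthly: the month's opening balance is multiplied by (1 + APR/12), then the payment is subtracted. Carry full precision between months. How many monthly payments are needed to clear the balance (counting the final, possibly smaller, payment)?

93 months

Monthly rate r = 29.7%/12 = 2.475% = 0.02475.
Recurrence: B ← B·(1+r) − £160.42.
Month 1: interest £143.55; balance after payment £5,783.13.
Month 2: interest £143.13; balance after payment £5,765.84.
Closed form: n = −ln(1 − rB₀/P)/ln(1+r) = −ln(0.10516)/ln(1.02475) ≈ 92.122, so the balance reaches zero during payment 93.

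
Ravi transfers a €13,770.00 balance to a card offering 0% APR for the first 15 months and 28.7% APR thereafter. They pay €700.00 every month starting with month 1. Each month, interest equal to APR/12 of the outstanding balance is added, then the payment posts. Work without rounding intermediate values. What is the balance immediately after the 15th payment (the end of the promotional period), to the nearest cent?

Promo months 1–15 at r₀ = 0%/12 = 0; months 16+ at r₁ = 28.7%/12 = 0.0239167.
After month 15 (no interest yet): B = €13,770.00 − 15·€700.00 = €3,270.00.

€3,270.00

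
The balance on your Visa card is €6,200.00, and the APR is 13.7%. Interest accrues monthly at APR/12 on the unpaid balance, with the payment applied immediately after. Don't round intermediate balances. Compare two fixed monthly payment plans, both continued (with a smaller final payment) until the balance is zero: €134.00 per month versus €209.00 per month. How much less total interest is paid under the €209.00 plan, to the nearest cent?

Monthly rate r = 13.7%/12 = 1.14167% = 0.0114167.
At €134.00/mo: n = ⌈−ln(1 − rB₀/P)/ln(1+r)⌉ = 67 payments (last €24.20); total interest = total paid − €6,200.00 = €2,668.20.
At €209.00/mo: 37 payments (last €89.40); total interest €1,413.40.
Interest saved = €2,668.20 − €1,413.40 = €1,254.80.

€1,254.80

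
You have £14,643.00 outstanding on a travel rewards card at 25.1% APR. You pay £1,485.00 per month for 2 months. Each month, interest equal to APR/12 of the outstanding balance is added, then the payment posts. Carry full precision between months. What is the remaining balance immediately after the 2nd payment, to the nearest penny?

Monthly rate r = 25.1%/12 = 2.09167% = 0.0209167.
Each month: B ← B·(1+r) − £1,485.00.
Month 1: interest £306.28; balance after payment £13,464.28.
Month 2: interest £281.63; balance after payment £12,260.91.

£12,260.91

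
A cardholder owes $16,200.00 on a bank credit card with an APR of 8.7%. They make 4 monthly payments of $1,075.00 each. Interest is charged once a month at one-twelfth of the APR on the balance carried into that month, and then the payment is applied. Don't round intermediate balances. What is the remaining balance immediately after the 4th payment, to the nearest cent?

$12,327.94

Monthly rate r = 8.7%/12 = 0.725% = 0.00725.
Each month: B ← B·(1+r) − $1,075.00.
Month 1: interest $117.45; balance after payment $15,242.45.
Month 2: interest $110.51; balance after payment $14,277.96.
Month 3: interest $103.52; balance after payment $13,306.47.
Month 4: interest $96.47; balance after payment $12,327.94.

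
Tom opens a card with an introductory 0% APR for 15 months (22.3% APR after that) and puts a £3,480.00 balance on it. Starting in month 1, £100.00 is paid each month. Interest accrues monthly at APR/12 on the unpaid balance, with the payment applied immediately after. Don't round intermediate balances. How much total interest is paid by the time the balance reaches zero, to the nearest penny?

Promo months 1–15 at r₀ = 0%/12 = 0; months 16+ at r₁ = 22.3%/12 = 0.0185833.
After month 15 (no interest yet): B = £3,480.00 − 15·£100.00 = £1,980.00.
Then at r₁ with £100.00/mo: n₂ = −ln(1 − r₁·B/P)/ln(1+r₁) ≈ 24.92 → 25 more payments.
Total paid = 39·£100.00 + £91.75 = £3,991.75; interest = £3,991.75 − £3,480.00 = £511.75.

£511.75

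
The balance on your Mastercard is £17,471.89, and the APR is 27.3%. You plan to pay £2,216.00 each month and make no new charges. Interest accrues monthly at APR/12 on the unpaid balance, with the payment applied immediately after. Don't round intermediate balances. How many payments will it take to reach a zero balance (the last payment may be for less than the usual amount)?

9 payments

Monthly rate r = 27.3%/12 = 2.275% = 0.02275.
Recurrence: B ← B·(1+r) − £2,216.00.
Month 1: interest £397.49; balance after payment £15,653.38.
Month 2: interest £356.11; balance after payment £13,793.49.
Closed form: n = −ln(1 − rB₀/P)/ln(1+r) = −ln(0.82063)/ln(1.02275) ≈ 8.788, so the balance reaches zero during payment 9.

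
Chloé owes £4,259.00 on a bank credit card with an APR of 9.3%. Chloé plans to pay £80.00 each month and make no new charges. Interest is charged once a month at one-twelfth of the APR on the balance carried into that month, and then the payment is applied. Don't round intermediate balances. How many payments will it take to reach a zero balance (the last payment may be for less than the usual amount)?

69 payments

Monthly rate r = 9.3%/12 = 0.775% = 0.00775.
Recurrence: B ← B·(1+r) − £80.00.
Month 1: interest £33.01; balance after payment £4,212.01.
Month 2: interest £32.64; balance after payment £4,164.65.
Closed form: n = −ln(1 − rB₀/P)/ln(1+r) = −ln(0.58741)/ln(1.00775) ≈ 68.915, so the balance reaches zero during payment 69.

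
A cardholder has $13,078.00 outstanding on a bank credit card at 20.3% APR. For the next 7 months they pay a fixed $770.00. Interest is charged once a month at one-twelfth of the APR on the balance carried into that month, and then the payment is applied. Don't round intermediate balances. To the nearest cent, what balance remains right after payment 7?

$9,036.11

Monthly rate r = 20.3%/12 = 1.69167% = 0.0169167.
Each month: B ← B·(1+r) − $770.00.
Month 1: interest $221.24; balance after payment $12,529.24.
Month 2: interest $211.95; balance after payment $11,971.19.
Month 3: interest $202.51; balance after payment $11,403.70.
Month 4: interest $192.91; balance after payment $10,826.61.
Month 5: interest $183.15; balance after payment $10,239.76.
Month 6: interest $173.22; balance after payment $9,642.99.
Month 7: interest $163.13; balance after payment $9,036.11.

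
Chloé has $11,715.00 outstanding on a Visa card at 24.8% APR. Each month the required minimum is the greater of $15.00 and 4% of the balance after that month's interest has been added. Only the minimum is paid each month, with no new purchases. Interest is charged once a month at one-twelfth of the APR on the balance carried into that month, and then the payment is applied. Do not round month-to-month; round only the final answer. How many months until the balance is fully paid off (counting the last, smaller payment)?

205 months

Monthly rate r = 24.8%/12 = 2.06667% = 0.0206667.
While 4% of the post-interest balance exceeds $15.00, each month B ← (B·(1+r))·(1 − 0.04), i.e. B shrinks by the factor (1+r)·0.96 = 0.97984.
This holds for months 1–170. Entering month 171 the balance is $367.38; 4% of the post-interest balance is now below $15.00, so the flat $15.00 minimum applies from here.
From month 171 a fixed $15.00 at rate r clears $367.38 in 35 more payments. Total: 170 + 35 = 205 months.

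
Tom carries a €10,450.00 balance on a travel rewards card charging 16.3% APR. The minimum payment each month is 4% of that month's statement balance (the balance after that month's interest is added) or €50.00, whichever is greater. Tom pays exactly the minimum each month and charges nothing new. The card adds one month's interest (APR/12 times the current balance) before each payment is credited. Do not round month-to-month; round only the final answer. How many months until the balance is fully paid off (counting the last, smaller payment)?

Monthly rate r = 16.3%/12 = 1.35833% = 0.0135833.
While 4% of the post-interest balance exceeds €50.00, each month B ← (B·(1+r))·(1 − 0.04), i.e. B shrinks by the factor (1+r)·0.96 = 0.97304.
This holds for months 1–79. Entering month 80 the balance is €1,206.26; 4% of the post-interest balance is now below €50.00, so the flat €50.00 minimum applies from here.
From month 80 a fixed €50.00 at rate r clears €1,206.26 in 30 more payments. Total: 79 + 30 = 109 months.

109 months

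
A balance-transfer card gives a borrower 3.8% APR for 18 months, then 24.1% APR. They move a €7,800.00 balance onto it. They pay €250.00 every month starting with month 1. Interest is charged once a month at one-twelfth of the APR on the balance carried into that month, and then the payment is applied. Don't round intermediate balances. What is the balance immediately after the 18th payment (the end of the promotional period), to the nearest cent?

Promo months 1–18 at r₀ = 3.8%/12 = 0.00316667; months 19+ at r₁ = 24.1%/12 = 0.0200833.
After month 18: iterate B ← B·(1+r₀) − €250.00 for 18 months → €3,633.58.

€3,633.58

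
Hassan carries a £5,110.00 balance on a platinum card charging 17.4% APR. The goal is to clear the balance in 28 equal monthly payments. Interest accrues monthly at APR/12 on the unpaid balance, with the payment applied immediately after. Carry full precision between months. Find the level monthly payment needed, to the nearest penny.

£223.35

Monthly rate r = 17.4%/12 = 1.45% = 0.0145.
Level-payment amortization: P = B₀·r / (1 − (1+r)^(−n)) = 5110.00·0.0145 / (1 − 1.0145^(−28)).
Denominator 1 − (1+r)^(−28) = 0.33174447.
P = 74.095 / 0.33174447 ≈ 223.35.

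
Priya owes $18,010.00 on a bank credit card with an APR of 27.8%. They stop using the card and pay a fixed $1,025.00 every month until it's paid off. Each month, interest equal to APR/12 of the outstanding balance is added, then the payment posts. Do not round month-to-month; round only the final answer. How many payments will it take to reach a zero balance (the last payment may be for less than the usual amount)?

23 payments

Monthly rate r = 27.8%/12 = 2.31667% = 0.0231667.
Recurrence: B ← B·(1+r) − $1,025.00.
Month 1: interest $417.23; balance after payment $17,402.23.
Month 2: interest $403.15; balance after payment $16,780.38.
Closed form: n = −ln(1 − rB₀/P)/ln(1+r) = −ln(0.59294)/ln(1.02317) ≈ 22.821, so the balance reaches zero during payment 23.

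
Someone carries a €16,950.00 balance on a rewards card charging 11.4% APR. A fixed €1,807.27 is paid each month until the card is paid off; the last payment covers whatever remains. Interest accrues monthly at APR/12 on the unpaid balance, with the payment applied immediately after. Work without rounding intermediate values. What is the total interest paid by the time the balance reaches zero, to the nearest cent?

€888.35

Monthly rate r = 11.4%/12 = 0.95% = 0.0095.
Payoff takes n = ⌈−ln(1 − rB₀/P)/ln(1+r)⌉ = ⌈9.870⌉ = 10 payments; the last is €1,572.92.
Total paid = 9·€1,807.27 + €1,572.92 = €17,838.35.
Total interest = total paid − principal = €17,838.35 − €16,950.00 = €888.35.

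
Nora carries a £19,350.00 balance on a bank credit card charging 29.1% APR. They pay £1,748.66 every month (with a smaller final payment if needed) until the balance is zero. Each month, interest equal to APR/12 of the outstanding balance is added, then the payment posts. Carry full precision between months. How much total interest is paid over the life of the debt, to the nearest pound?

Monthly rate r = 29.1%/12 = 2.425% = 0.02425.
Payoff takes n = ⌈−ln(1 − rB₀/P)/ln(1+r)⌉ = ⌈13.040⌉ = 14 payments; the last is £70.33.
Total paid = 13·£1,748.66 + £70.33 = £22,802.91.
Total interest = total paid − principal = £22,802.91 − £19,350.00 = £3,452.91.

£3,453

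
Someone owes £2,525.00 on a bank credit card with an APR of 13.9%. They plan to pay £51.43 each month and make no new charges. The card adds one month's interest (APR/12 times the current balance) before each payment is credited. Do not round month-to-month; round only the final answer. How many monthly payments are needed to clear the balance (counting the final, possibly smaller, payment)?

Monthly rate r = 13.9%/12 = 1.15833% = 0.0115833.
Recurrence: B ← B·(1+r) − £51.43.
Month 1: interest £29.25; balance after payment £2,502.82.
Month 2: interest £28.99; balance after payment £2,480.38.
Closed form: n = −ln(1 − rB₀/P)/ln(1+r) = −ln(0.43131)/ln(1.01158) ≈ 73.019, so the balance reaches zero during payment 74.

74 payments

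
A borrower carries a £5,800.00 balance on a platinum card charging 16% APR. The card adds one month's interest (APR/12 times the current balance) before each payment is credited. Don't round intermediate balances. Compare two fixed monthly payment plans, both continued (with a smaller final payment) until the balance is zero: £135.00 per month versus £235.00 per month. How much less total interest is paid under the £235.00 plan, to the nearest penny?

Monthly rate r = 16%/12 = 1.33333% = 0.0133333.
At £135.00/mo: n = ⌈−ln(1 − rB₀/P)/ln(1+r)⌉ = 65 payments (last £29.72); total interest = total paid − £5,800.00 = £2,869.72.
At £235.00/mo: 31 payments (last £31.15); total interest £1,281.15.
Interest saved = £2,869.72 − £1,281.15 = £1,588.57.

£1,588.57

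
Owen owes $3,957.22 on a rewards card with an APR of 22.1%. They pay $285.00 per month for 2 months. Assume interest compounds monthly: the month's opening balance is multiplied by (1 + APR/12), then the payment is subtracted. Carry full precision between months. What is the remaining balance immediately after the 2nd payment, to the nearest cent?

$3,529.07

Monthly rate r = 22.1%/12 = 1.84167% = 0.0184167.
Each month: B ← B·(1+r) − $285.00.
Month 1: interest $72.88; balance after payment $3,745.10.
Month 2: interest $68.97; balance after payment $3,529.07.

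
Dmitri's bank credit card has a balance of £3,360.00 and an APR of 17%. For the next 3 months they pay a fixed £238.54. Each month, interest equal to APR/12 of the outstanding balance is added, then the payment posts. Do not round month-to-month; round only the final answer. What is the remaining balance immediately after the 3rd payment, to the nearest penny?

£2,779.03

Monthly rate r = 17%/12 = 1.41667% = 0.0141667.
Each month: B ← B·(1+r) − £238.54.
Month 1: interest £47.60; balance after payment £3,169.06.
Month 2: interest £44.90; balance after payment £2,975.42.
Month 3: interest £42.15; balance after payment £2,779.03.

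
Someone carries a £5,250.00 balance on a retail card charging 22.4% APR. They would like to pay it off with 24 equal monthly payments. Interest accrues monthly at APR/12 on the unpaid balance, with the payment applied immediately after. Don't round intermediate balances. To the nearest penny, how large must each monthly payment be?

Monthly rate r = 22.4%/12 = 1.86667% = 0.0186667.
Level-payment amortization: P = B₀·r / (1 − (1+r)^(−n)) = 5250.00·0.0186667 / (1 − 1.01867^(−24)).
Denominator 1 − (1+r)^(−24) = 0.358451173.
P = 98 / 0.358451173 ≈ 273.40.

£273.40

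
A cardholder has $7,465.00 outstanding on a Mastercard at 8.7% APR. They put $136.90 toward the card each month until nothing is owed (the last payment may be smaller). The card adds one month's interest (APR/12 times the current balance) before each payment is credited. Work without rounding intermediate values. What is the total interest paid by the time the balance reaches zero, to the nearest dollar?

Monthly rate r = 8.7%/12 = 0.725% = 0.00725.
Payoff takes n = ⌈−ln(1 − rB₀/P)/ln(1+r)⌉ = ⌈69.641⌉ = 70 payments; the last is $87.93.
Total paid = 69·$136.90 + $87.93 = $9,534.03.
Total interest = total paid − principal = $9,534.03 − $7,465.00 = $2,069.03.

$2,069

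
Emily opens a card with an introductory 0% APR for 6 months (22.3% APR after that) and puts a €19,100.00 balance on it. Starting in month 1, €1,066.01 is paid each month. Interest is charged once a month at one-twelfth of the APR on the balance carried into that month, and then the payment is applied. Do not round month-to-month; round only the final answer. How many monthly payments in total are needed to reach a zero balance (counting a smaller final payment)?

Promo months 1–6 at r₀ = 0%/12 = 0; months 7+ at r₁ = 22.3%/12 = 0.0185833.
After month 6 (no interest yet): B = €19,100.00 − 6·€1,066.01 = €12,703.94.
Then at r₁ with €1,066.01/mo: n₂ = −ln(1 − r₁·B/P)/ln(1+r₁) ≈ 13.60 → 14 more payments.

20 months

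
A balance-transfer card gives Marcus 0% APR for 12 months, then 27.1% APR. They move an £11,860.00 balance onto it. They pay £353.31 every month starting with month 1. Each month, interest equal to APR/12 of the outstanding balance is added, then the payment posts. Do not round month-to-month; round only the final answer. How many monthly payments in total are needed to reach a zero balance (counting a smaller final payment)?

42 payments

Promo months 1–12 at r₀ = 0%/12 = 0; months 13+ at r₁ = 27.1%/12 = 0.0225833.
After month 12 (no interest yet): B = £11,860.00 − 12·£353.31 = £7,620.28.
Then at r₁ with £353.31/mo: n₂ = −ln(1 − r₁·B/P)/ln(1+r₁) ≈ 29.90 → 30 more payments.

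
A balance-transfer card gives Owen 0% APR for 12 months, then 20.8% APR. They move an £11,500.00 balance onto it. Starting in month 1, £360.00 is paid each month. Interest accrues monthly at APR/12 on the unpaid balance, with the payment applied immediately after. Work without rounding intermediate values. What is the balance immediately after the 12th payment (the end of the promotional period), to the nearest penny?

Promo months 1–12 at r₀ = 0%/12 = 0; months 13+ at r₁ = 20.8%/12 = 0.0173333.
After month 12 (no interest yet): B = £11,500.00 − 12·£360.00 = £7,180.00.

£7,180.00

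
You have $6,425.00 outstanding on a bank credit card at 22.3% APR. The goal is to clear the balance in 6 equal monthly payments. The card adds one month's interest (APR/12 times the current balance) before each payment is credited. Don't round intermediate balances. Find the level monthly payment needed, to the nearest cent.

$1,141.55

Monthly rate r = 22.3%/12 = 1.85833% = 0.0185833.
Level-payment amortization: P = B₀·r / (1 − (1+r)^(−n)) = 6425.00·0.0185833 / (1 − 1.01858^(−6)).
Denominator 1 − (1+r)^(−6) = 0.104592752.
P = 119.398 / 0.104592752 ≈ 1141.55.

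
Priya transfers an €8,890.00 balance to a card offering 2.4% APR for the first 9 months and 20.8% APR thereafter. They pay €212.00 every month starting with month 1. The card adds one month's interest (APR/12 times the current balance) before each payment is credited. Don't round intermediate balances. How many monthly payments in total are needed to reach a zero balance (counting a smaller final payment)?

60 payments

Promo months 1–9 at r₀ = 2.4%/12 = 0.002; months 10+ at r₁ = 20.8%/12 = 0.0173333.
After month 9: iterate B ← B·(1+r₀) − €212.00 for 9 months → €7,127.97.
Then at r₁ with €212.00/mo: n₂ = −ln(1 − r₁·B/P)/ln(1+r₁) ≈ 50.87 → 51 more payments.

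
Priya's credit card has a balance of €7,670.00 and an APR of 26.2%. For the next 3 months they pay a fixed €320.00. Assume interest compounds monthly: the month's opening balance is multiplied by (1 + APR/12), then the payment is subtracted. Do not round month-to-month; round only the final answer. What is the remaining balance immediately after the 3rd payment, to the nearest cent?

€7,202.32

Monthly rate r = 26.2%/12 = 2.18333% = 0.0218333.
Each month: B ← B·(1+r) − €320.00.
Month 1: interest €167.46; balance after payment €7,517.46.
Month 2: interest €164.13; balance after payment €7,361.59.
Month 3: interest €160.73; balance after payment €7,202.32.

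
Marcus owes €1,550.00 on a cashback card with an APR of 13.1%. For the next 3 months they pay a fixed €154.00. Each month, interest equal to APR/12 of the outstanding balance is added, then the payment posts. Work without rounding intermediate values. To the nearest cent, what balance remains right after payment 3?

Monthly rate r = 13.1%/12 = 1.09167% = 0.0109167.
Each month: B ← B·(1+r) − €154.00.
Month 1: interest €16.92; balance after payment €1,412.92.
Month 2: interest €15.42; balance after payment €1,274.35.
Month 3: interest €13.91; balance after payment €1,134.26.

€1,134.26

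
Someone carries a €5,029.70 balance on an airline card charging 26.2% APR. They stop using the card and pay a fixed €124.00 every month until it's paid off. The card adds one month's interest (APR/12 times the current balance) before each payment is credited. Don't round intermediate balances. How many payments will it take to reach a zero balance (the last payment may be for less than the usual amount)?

101 months

Monthly rate r = 26.2%/12 = 2.18333% = 0.0218333.
Recurrence: B ← B·(1+r) − €124.00.
Month 1: interest €109.82; balance after payment €5,015.52.
Month 2: interest €109.51; balance after payment €5,001.02.
Closed form: n = −ln(1 − rB₀/P)/ln(1+r) = −ln(0.11439)/ln(1.02183) ≈ 100.383, so the balance reaches zero during payment 101.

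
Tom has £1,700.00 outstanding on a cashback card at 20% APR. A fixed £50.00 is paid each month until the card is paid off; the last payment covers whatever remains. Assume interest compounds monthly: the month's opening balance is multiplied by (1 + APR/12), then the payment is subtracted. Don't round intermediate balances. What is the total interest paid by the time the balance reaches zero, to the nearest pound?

£830

Monthly rate r = 20%/12 = 1.66667% = 0.0166667.
Payoff takes n = ⌈−ln(1 − rB₀/P)/ln(1+r)⌉ = ⌈50.592⌉ = 51 payments; the last is £29.69.
Total paid = 50·£50.00 + £29.69 = £2,529.69.
Total interest = total paid − principal = £2,529.69 − £1,700.00 = £829.69.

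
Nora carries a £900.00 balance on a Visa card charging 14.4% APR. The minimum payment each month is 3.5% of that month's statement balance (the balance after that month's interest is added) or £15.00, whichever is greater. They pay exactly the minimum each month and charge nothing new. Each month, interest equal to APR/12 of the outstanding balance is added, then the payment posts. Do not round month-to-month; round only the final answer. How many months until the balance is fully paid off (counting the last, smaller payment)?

67 months

Monthly rate r = 14.4%/12 = 1.2% = 0.012.
While 3.5% of the post-interest balance exceeds £15.00, each month B ← (B·(1+r))·(1 − 0.035), i.e. B shrinks by the factor (1+r)·0.965 = 0.97658.
This holds for months 1–32. Entering month 33 the balance is £421.59; 3.5% of the post-interest balance is now below £15.00, so the flat £15.00 minimum applies from here.
From month 33 a fixed £15.00 at rate r clears £421.59 in 35 more payments. Total: 32 + 35 = 67 months.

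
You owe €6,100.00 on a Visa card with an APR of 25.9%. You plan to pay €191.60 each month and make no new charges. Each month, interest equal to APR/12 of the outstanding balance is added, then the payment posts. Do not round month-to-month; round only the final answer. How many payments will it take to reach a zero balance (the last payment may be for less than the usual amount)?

55 payments

Monthly rate r = 25.9%/12 = 2.15833% = 0.0215833.
Recurrence: B ← B·(1+r) − €191.60.
Month 1: interest €131.66; balance after payment €6,040.06.
Month 2: interest €130.36; balance after payment €5,978.82.
Closed form: n = −ln(1 − rB₀/P)/ln(1+r) = −ln(0.31285)/ln(1.02158) ≈ 54.419, so the balance reaches zero during payment 55.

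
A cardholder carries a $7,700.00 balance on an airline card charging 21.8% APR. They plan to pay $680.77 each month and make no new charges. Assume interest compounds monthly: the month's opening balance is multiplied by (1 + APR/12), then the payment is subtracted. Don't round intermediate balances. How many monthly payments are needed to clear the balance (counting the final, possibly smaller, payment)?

13 payments

Monthly rate r = 21.8%/12 = 1.81667% = 0.0181667.
Recurrence: B ← B·(1+r) − $680.77.
Month 1: interest $139.88; balance after payment $7,159.11.
Month 2: interest $130.06; balance after payment $6,608.40.
Closed form: n = −ln(1 − rB₀/P)/ln(1+r) = −ln(0.79452)/ln(1.01817) ≈ 12.776, so the balance reaches zero during payment 13.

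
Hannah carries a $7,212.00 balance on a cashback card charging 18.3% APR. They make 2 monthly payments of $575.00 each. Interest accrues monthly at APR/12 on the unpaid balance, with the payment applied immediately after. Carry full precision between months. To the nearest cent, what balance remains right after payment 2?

$6,274.87

Monthly rate r = 18.3%/12 = 1.525% = 0.01525.
Each month: B ← B·(1+r) − $575.00.
Month 1: interest $109.98; balance after payment $6,746.98.
Month 2: interest $102.89; balance after payment $6,274.87.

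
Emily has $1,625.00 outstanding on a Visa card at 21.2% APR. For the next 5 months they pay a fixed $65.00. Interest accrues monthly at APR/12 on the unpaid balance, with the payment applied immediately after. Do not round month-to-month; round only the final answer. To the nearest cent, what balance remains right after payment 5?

Monthly rate r = 21.2%/12 = 1.76667% = 0.0176667.
Each month: B ← B·(1+r) − $65.00.
Month 1: interest $28.71; balance after payment $1,588.71.
Month 2: interest $28.07; balance after payment $1,551.78.
Month 3: interest $27.41; balance after payment $1,514.19.
Month 4: interest $26.75; balance after payment $1,475.94.
Month 5: interest $26.07; balance after payment $1,437.02.

$1,437.02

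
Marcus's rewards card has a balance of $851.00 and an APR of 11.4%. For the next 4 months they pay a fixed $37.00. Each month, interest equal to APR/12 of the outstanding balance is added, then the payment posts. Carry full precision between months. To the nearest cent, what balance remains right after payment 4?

Monthly rate r = 11.4%/12 = 0.95% = 0.0095.
Each month: B ← B·(1+r) − $37.00.
Month 1: interest $8.08; balance after payment $822.08.
Month 2: interest $7.81; balance after payment $792.89.
Month 3: interest $7.53; balance after payment $763.43.
Month 4: interest $7.25; balance after payment $733.68.

$733.68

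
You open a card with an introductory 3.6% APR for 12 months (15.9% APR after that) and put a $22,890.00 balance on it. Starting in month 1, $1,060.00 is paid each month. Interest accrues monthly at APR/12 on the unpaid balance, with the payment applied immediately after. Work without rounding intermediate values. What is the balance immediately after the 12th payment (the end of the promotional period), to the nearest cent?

$10,795.78

Promo months 1–12 at r₀ = 3.6%/12 = 0.003; months 13+ at r₁ = 15.9%/12 = 0.01325.
After month 12: iterate B ← B·(1+r₀) − $1,060.00 for 12 months → $10,795.78.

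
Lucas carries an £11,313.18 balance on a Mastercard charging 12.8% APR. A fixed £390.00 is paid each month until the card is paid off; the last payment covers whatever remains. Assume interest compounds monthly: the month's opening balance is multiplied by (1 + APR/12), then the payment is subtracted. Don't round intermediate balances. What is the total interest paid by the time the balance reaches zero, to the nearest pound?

Monthly rate r = 12.8%/12 = 1.06667% = 0.0106667.
Payoff takes n = ⌈−ln(1 − rB₀/P)/ln(1+r)⌉ = ⌈34.893⌉ = 35 payments; the last is £348.57.
Total paid = 34·£390.00 + £348.57 = £13,608.57.
Total interest = total paid − principal = £13,608.57 − £11,313.18 = £2,295.39.

£2,295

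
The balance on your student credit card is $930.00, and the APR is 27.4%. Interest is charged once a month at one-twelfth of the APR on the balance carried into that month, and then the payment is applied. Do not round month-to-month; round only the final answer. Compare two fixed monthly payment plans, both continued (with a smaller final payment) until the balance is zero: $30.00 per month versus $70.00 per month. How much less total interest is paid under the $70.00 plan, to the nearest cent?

$514.29

Monthly rate r = 27.4%/12 = 2.28333% = 0.0228333.
At $30.00/mo: n = ⌈−ln(1 − rB₀/P)/ln(1+r)⌉ = 55 payments (last $15.10); total interest = total paid − $930.00 = $705.10.
At $70.00/mo: 17 payments (last $0.81); total interest $190.81.
Interest saved = $705.10 − $190.81 = $514.29.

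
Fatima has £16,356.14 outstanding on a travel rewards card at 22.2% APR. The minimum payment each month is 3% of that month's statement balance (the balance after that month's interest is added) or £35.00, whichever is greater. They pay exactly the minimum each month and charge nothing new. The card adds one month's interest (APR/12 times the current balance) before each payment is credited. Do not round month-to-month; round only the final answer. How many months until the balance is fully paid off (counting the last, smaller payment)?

Monthly rate r = 22.2%/12 = 1.85% = 0.0185.
While 3% of the post-interest balance exceeds £35.00, each month B ← (B·(1+r))·(1 − 0.03), i.e. B shrinks by the factor (1+r)·0.97 = 0.98794.
This holds for months 1–220. Entering month 221 the balance is £1,134.72; 3% of the post-interest balance is now below £35.00, so the flat £35.00 minimum applies from here.
From month 221 a fixed £35.00 at rate r clears £1,134.72 in 50 more payments. Total: 220 + 50 = 270 months.

270 months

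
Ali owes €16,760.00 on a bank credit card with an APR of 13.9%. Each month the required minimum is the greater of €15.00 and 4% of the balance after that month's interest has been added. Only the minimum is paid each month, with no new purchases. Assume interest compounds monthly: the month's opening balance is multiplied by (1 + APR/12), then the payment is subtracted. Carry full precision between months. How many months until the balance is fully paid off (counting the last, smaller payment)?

160 months

Monthly rate r = 13.9%/12 = 1.15833% = 0.0115833.
While 4% of the post-interest balance exceeds €15.00, each month B ← (B·(1+r))·(1 − 0.04), i.e. B shrinks by the factor (1+r)·0.96 = 0.97112.
This holds for months 1–131. Entering month 132 the balance is €360.60; 4% of the post-interest balance is now below €15.00, so the flat €15.00 minimum applies from here.
From month 132 a fixed €15.00 at rate r clears €360.60 in 29 more payments. Total: 131 + 29 = 160 months.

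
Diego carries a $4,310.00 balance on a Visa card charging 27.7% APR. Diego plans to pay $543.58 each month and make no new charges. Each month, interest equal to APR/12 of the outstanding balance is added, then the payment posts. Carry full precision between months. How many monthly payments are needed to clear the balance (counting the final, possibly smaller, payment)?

Monthly rate r = 27.7%/12 = 2.30833% = 0.0230833.
Recurrence: B ← B·(1+r) − $543.58.
Month 1: interest $99.49; balance after payment $3,865.91.
Month 2: interest $89.24; balance after payment $3,411.57.
Closed form: n = −ln(1 − rB₀/P)/ln(1+r) = −ln(0.81697)/ln(1.02308) ≈ 8.858, so the balance reaches zero during payment 9.

9 payments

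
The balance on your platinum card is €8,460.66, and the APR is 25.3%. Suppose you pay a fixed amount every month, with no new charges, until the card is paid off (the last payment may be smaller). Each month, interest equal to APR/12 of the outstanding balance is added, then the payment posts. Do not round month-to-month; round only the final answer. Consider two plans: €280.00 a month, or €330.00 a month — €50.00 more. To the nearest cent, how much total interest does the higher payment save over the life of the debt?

Monthly rate r = 25.3%/12 = 2.10833% = 0.0210833.
At €280.00/mo: n = ⌈−ln(1 − rB₀/P)/ln(1+r)⌉ = 49 payments (last €162.55); total interest = total paid − €8,460.66 = €5,141.89.
At €330.00/mo: 38 payments (last €91.39); total interest €3,840.73.
Interest saved = €5,141.89 − €3,840.73 = €1,301.16.

€1,301.16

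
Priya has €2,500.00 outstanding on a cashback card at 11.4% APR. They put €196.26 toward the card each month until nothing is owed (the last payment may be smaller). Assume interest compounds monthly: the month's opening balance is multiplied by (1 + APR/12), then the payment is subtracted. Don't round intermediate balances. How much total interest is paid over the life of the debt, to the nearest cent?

Monthly rate r = 11.4%/12 = 0.95% = 0.0095.
Payoff takes n = ⌈−ln(1 − rB₀/P)/ln(1+r)⌉ = ⌈13.642⌉ = 14 payments; the last is €126.17.
Total paid = 13·€196.26 + €126.17 = €2,677.55.
Total interest = total paid − principal = €2,677.55 − €2,500.00 = €177.55.

€177.55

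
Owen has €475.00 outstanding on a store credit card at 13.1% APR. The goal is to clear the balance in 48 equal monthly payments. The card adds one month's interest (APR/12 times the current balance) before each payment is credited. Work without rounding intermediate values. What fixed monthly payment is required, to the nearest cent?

Monthly rate r = 13.1%/12 = 1.09167% = 0.0109167.
Level-payment amortization: P = B₀·r / (1 − (1+r)^(−n)) = 475.00·0.0109167 / (1 − 1.01092^(−48)).
Denominator 1 − (1+r)^(−48) = 0.406168981.
P = 5.18542 / 0.406168981 ≈ 12.77.

€12.77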